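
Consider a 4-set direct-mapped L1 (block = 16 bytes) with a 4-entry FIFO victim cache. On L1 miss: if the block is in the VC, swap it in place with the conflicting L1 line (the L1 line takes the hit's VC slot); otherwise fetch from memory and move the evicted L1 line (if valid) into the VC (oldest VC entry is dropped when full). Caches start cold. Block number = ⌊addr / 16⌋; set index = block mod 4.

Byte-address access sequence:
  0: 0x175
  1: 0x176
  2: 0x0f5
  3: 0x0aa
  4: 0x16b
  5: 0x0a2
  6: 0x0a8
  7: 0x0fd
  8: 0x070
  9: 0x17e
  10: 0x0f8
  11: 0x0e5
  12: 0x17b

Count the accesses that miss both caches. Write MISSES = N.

MISSES = 6

0: 0x175 (blk 23, set 3) → MISS  vc=[]
1: 0x176 (blk 23, set 3) → L1-HIT  vc=[]
2: 0xf5 (blk 15, set 3) → MISS  vc=[23]
3: 0xaa (blk 10, set 2) → MISS  vc=[23]
4: 0x16b (blk 22, set 2) → MISS  vc=[23, 10]
5: 0xa2 (blk 10, set 2) → VC-HIT  vc=[23, 22]
6: 0xa8 (blk 10, set 2) → L1-HIT  vc=[23, 22]
7: 0xfd (blk 15, set 3) → L1-HIT  vc=[23, 22]
8: 0x70 (blk 7, set 3) → MISS  vc=[23, 22, 15]
9: 0x17e (blk 23, set 3) → VC-HIT  vc=[7, 22, 15]
10: 0xf8 (blk 15, set 3) → VC-HIT  vc=[7, 22, 23]
11: 0xe5 (blk 14, set 2) → MISS  vc=[7, 22, 23, 10]
12: 0x17b (blk 23, set 3) → VC-HIT  vc=[7, 22, 15, 10]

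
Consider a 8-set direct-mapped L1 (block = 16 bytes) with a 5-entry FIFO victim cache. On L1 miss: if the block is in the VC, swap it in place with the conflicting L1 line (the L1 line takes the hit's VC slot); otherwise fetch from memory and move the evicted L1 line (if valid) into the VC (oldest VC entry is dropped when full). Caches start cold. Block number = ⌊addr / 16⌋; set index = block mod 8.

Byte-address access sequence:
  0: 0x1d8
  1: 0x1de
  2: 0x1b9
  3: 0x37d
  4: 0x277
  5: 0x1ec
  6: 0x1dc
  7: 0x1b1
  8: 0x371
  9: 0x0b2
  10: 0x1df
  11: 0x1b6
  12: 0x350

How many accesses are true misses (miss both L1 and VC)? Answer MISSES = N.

MISSES = 7

  [0] addr=0x1d8 blk=29 s=5: MISS | VC []
  [1] addr=0x1de blk=29 s=5: L1-HIT | VC []
  [2] addr=0x1b9 blk=27 s=3: MISS | VC []
  [3] addr=0x37d blk=55 s=7: MISS | VC []
  [4] addr=0x277 blk=39 s=7: MISS | VC [55]
  [5] addr=0x1ec blk=30 s=6: MISS | VC [55]
  [6] addr=0x1dc blk=29 s=5: L1-HIT | VC [55]
  [7] addr=0x1b1 blk=27 s=3: L1-HIT | VC [55]
  [8] addr=0x371 blk=55 s=7: VC-HIT | VC [39]
  [9] addr=0xb2 blk=11 s=3: MISS | VC [39, 27]
  [10] addr=0x1df blk=29 s=5: L1-HIT | VC [39, 27]
  [11] addr=0x1b6 blk=27 s=3: VC-HIT | VC [39, 11]
  [12] addr=0x350 blk=53 s=5: MISS | VC [39, 11, 29]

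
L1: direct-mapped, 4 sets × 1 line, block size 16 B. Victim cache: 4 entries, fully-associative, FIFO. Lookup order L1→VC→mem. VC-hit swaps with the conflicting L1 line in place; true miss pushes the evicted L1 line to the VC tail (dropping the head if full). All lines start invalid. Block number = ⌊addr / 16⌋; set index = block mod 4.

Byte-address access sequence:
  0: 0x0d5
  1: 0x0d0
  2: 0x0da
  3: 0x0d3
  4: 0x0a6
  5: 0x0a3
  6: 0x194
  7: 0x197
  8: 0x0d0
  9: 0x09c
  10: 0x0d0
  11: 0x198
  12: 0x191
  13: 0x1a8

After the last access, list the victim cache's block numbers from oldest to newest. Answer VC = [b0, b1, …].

#0 0xd5→b13/s1 MISS; vc=[]
#1 0xd0→b13/s1 L1-HIT; vc=[]
#2 0xda→b13/s1 L1-HIT; vc=[]
#3 0xd3→b13/s1 L1-HIT; vc=[]
#4 0xa6→b10/s2 MISS; vc=[]
#5 0xa3→b10/s2 L1-HIT; vc=[]
#6 0x194→b25/s1 MISS; vc=[13]
#7 0x197→b25/s1 L1-HIT; vc=[13]
#8 0xd0→b13/s1 VC-HIT; vc=[25]
#9 0x9c→b9/s1 MISS; vc=[25,13]
#10 0xd0→b13/s1 VC-HIT; vc=[25,9]
#11 0x198→b25/s1 VC-HIT; vc=[13,9]
#12 0x191→b25/s1 L1-HIT; vc=[13,9]
#13 0x1a8→b26/s2 MISS; vc=[13,9,10]

VC = [13, 9, 10]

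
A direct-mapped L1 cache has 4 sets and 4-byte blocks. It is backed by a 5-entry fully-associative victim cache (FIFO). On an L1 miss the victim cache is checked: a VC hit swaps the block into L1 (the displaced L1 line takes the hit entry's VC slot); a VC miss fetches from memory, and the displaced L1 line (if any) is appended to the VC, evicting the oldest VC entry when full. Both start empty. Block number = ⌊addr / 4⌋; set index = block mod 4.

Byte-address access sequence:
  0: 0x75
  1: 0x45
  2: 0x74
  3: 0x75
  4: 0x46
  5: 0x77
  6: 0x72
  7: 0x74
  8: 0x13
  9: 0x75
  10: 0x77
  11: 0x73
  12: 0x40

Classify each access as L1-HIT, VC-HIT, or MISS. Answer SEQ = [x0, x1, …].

SEQ = [MISS, MISS, VC-HIT, L1-HIT, VC-HIT, VC-HIT, MISS, L1-HIT, MISS, L1-HIT, L1-HIT, VC-HIT, MISS]

0: 0x75 (blk 29, set 1) → MISS  vc=[]
1: 0x45 (blk 17, set 1) → MISS  vc=[29]
2: 0x74 (blk 29, set 1) → VC-HIT  vc=[17]
3: 0x75 (blk 29, set 1) → L1-HIT  vc=[17]
4: 0x46 (blk 17, set 1) → VC-HIT  vc=[29]
5: 0x77 (blk 29, set 1) → VC-HIT  vc=[17]
6: 0x72 (blk 28, set 0) → MISS  vc=[17]
7: 0x74 (blk 29, set 1) → L1-HIT  vc=[17]
8: 0x13 (blk 4, set 0) → MISS  vc=[17, 28]
9: 0x75 (blk 29, set 1) → L1-HIT  vc=[17, 28]
10: 0x77 (blk 29, set 1) → L1-HIT  vc=[17, 28]
11: 0x73 (blk 28, set 0) → VC-HIT  vc=[17, 4]
12: 0x40 (blk 16, set 0) → MISS  vc=[17, 4, 28]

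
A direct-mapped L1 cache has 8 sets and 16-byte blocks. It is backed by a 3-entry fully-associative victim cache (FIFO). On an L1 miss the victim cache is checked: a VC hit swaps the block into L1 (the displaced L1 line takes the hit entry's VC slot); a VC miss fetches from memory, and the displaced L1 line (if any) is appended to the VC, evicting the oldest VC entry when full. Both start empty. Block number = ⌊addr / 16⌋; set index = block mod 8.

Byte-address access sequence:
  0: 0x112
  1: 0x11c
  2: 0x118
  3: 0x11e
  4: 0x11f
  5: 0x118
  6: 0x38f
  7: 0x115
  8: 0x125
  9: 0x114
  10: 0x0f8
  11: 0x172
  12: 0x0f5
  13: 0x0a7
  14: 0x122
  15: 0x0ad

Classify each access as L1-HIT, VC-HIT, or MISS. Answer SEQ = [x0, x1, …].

SEQ = [MISS, L1-HIT, L1-HIT, L1-HIT, L1-HIT, L1-HIT, MISS, L1-HIT, MISS, L1-HIT, MISS, MISS, VC-HIT, MISS, VC-HIT, VC-HIT]

  [0] addr=0x112 blk=17 s=1: MISS | VC []
  [1] addr=0x11c blk=17 s=1: L1-HIT | VC []
  [2] addr=0x118 blk=17 s=1: L1-HIT | VC []
  [3] addr=0x11e blk=17 s=1: L1-HIT | VC []
  [4] addr=0x11f blk=17 s=1: L1-HIT | VC []
  [5] addr=0x118 blk=17 s=1: L1-HIT | VC []
  [6] addr=0x38f blk=56 s=0: MISS | VC []
  [7] addr=0x115 blk=17 s=1: L1-HIT | VC []
  [8] addr=0x125 blk=18 s=2: MISS | VC []
  [9] addr=0x114 blk=17 s=1: L1-HIT | VC []
  [10] addr=0xf8 blk=15 s=7: MISS | VC []
  [11] addr=0x172 blk=23 s=7: MISS | VC [15]
  [12] addr=0xf5 blk=15 s=7: VC-HIT | VC [23]
  [13] addr=0xa7 blk=10 s=2: MISS | VC [23, 18]
  [14] addr=0x122 blk=18 s=2: VC-HIT | VC [23, 10]
  [15] addr=0xad blk=10 s=2: VC-HIT | VC [23, 18]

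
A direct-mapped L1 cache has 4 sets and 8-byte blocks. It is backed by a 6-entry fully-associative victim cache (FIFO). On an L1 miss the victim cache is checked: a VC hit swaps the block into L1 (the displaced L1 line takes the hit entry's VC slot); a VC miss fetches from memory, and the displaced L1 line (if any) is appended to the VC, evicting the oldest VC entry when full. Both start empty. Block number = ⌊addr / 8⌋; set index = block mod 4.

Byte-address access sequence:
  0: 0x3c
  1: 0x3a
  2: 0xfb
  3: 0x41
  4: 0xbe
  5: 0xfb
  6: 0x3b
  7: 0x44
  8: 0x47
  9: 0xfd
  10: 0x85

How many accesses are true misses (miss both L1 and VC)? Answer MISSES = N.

  [0] addr=0x3c blk=7 s=3: MISS | VC []
  [1] addr=0x3a blk=7 s=3: L1-HIT | VC []
  [2] addr=0xfb blk=31 s=3: MISS | VC [7]
  [3] addr=0x41 blk=8 s=0: MISS | VC [7]
  [4] addr=0xbe blk=23 s=3: MISS | VC [7, 31]
  [5] addr=0xfb blk=31 s=3: VC-HIT | VC [7, 23]
  [6] addr=0x3b blk=7 s=3: VC-HIT | VC [31, 23]
  [7] addr=0x44 blk=8 s=0: L1-HIT | VC [31, 23]
  [8] addr=0x47 blk=8 s=0: L1-HIT | VC [31, 23]
  [9] addr=0xfd blk=31 s=3: VC-HIT | VC [7, 23]
  [10] addr=0x85 blk=16 s=0: MISS | VC [7, 23, 8]

MISSES = 5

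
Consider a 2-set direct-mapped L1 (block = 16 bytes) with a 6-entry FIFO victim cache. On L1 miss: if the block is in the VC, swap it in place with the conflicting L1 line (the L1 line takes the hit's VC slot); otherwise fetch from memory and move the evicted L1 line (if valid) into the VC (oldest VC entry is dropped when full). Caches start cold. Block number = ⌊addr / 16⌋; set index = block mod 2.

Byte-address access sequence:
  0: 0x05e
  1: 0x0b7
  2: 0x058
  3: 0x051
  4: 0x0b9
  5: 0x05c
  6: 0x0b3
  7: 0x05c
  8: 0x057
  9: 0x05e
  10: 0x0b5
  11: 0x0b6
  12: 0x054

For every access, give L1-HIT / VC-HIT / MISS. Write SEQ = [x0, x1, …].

  [0] addr=0x5e blk=5 s=1: MISS | VC []
  [1] addr=0xb7 blk=11 s=1: MISS | VC [5]
  [2] addr=0x58 blk=5 s=1: VC-HIT | VC [11]
  [3] addr=0x51 blk=5 s=1: L1-HIT | VC [11]
  [4] addr=0xb9 blk=11 s=1: VC-HIT | VC [5]
  [5] addr=0x5c blk=5 s=1: VC-HIT | VC [11]
  [6] addr=0xb3 blk=11 s=1: VC-HIT | VC [5]
  [7] addr=0x5c blk=5 s=1: VC-HIT | VC [11]
  [8] addr=0x57 blk=5 s=1: L1-HIT | VC [11]
  [9] addr=0x5e blk=5 s=1: L1-HIT | VC [11]
  [10] addr=0xb5 blk=11 s=1: VC-HIT | VC [5]
  [11] addr=0xb6 blk=11 s=1: L1-HIT | VC [5]
  [12] addr=0x54 blk=5 s=1: VC-HIT | VC [11]

SEQ = [MISS, MISS, VC-HIT, L1-HIT, VC-HIT, VC-HIT, VC-HIT, VC-HIT, L1-HIT, L1-HIT, VC-HIT, L1-HIT, VC-HIT]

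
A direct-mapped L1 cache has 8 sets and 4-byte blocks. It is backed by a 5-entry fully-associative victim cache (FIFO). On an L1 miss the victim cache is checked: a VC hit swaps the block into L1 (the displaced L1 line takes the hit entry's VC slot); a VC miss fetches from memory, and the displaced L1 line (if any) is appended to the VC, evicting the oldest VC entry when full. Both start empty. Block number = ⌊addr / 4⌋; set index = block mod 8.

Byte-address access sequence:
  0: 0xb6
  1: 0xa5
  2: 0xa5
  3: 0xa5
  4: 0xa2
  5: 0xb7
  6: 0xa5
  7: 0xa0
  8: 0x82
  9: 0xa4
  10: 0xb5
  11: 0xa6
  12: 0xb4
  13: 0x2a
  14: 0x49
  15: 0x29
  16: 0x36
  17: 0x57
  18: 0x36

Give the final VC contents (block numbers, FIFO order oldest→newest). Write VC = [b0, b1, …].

#0 0xb6→b45/s5 MISS; vc=[]
#1 0xa5→b41/s1 MISS; vc=[]
#2 0xa5→b41/s1 L1-HIT; vc=[]
#3 0xa5→b41/s1 L1-HIT; vc=[]
#4 0xa2→b40/s0 MISS; vc=[]
#5 0xb7→b45/s5 L1-HIT; vc=[]
#6 0xa5→b41/s1 L1-HIT; vc=[]
#7 0xa0→b40/s0 L1-HIT; vc=[]
#8 0x82→b32/s0 MISS; vc=[40]
#9 0xa4→b41/s1 L1-HIT; vc=[40]
#10 0xb5→b45/s5 L1-HIT; vc=[40]
#11 0xa6→b41/s1 L1-HIT; vc=[40]
#12 0xb4→b45/s5 L1-HIT; vc=[40]
#13 0x2a→b10/s2 MISS; vc=[40]
#14 0x49→b18/s2 MISS; vc=[40,10]
#15 0x29→b10/s2 VC-HIT; vc=[40,18]
#16 0x36→b13/s5 MISS; vc=[40,18,45]
#17 0x57→b21/s5 MISS; vc=[40,18,45,13]
#18 0x36→b13/s5 VC-HIT; vc=[40,18,45,21]

VC = [40, 18, 45, 21]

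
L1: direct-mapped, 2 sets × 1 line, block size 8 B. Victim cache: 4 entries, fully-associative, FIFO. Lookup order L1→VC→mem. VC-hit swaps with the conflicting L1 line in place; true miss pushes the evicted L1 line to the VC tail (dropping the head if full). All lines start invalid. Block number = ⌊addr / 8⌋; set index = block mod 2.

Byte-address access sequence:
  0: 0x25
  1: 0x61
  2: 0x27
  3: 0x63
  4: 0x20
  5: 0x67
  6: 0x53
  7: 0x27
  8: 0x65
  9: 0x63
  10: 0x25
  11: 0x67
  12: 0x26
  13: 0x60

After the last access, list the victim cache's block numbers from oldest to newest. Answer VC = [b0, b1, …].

  [0] addr=0x25 blk=4 s=0: MISS | VC []
  [1] addr=0x61 blk=12 s=0: MISS | VC [4]
  [2] addr=0x27 blk=4 s=0: VC-HIT | VC [12]
  [3] addr=0x63 blk=12 s=0: VC-HIT | VC [4]
  [4] addr=0x20 blk=4 s=0: VC-HIT | VC [12]
  [5] addr=0x67 blk=12 s=0: VC-HIT | VC [4]
  [6] addr=0x53 blk=10 s=0: MISS | VC [4, 12]
  [7] addr=0x27 blk=4 s=0: VC-HIT | VC [10, 12]
  [8] addr=0x65 blk=12 s=0: VC-HIT | VC [10, 4]
  [9] addr=0x63 blk=12 s=0: L1-HIT | VC [10, 4]
  [10] addr=0x25 blk=4 s=0: VC-HIT | VC [10, 12]
  [11] addr=0x67 blk=12 s=0: VC-HIT | VC [10, 4]
  [12] addr=0x26 blk=4 s=0: VC-HIT | VC [10, 12]
  [13] addr=0x60 blk=12 s=0: VC-HIT | VC [10, 4]

VC = [10, 4]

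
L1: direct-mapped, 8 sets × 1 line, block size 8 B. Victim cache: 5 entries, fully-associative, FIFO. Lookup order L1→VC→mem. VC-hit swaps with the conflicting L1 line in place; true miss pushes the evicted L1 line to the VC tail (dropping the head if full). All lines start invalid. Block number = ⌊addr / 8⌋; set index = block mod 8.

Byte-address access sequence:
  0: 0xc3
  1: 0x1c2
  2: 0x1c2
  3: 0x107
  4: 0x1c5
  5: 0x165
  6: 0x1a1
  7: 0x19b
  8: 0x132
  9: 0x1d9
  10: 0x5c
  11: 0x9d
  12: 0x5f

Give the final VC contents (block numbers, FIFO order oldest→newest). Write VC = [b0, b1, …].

VC = [32, 44, 51, 59, 19]

#0 0xc3→b24/s0 MISS; vc=[]
#1 0x1c2→b56/s0 MISS; vc=[24]
#2 0x1c2→b56/s0 L1-HIT; vc=[24]
#3 0x107→b32/s0 MISS; vc=[24,56]
#4 0x1c5→b56/s0 VC-HIT; vc=[24,32]
#5 0x165→b44/s4 MISS; vc=[24,32]
#6 0x1a1→b52/s4 MISS; vc=[24,32,44]
#7 0x19b→b51/s3 MISS; vc=[24,32,44]
#8 0x132→b38/s6 MISS; vc=[24,32,44]
#9 0x1d9→b59/s3 MISS; vc=[24,32,44,51]
#10 0x5c→b11/s3 MISS; vc=[24,32,44,51,59]
#11 0x9d→b19/s3 MISS; vc=[32,44,51,59,11]
#12 0x5f→b11/s3 VC-HIT; vc=[32,44,51,59,19]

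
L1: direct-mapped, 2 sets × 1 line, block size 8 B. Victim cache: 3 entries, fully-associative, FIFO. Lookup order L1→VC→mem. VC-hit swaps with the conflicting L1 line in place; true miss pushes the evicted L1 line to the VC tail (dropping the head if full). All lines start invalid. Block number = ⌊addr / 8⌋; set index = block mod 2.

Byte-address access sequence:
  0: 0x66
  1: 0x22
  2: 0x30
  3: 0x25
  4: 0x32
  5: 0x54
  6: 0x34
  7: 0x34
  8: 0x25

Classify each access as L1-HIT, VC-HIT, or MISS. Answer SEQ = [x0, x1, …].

SEQ = [MISS, MISS, MISS, VC-HIT, VC-HIT, MISS, VC-HIT, L1-HIT, VC-HIT]

#0 0x66→b12/s0 MISS; vc=[]
#1 0x22→b4/s0 MISS; vc=[12]
#2 0x30→b6/s0 MISS; vc=[12,4]
#3 0x25→b4/s0 VC-HIT; vc=[12,6]
#4 0x32→b6/s0 VC-HIT; vc=[12,4]
#5 0x54→b10/s0 MISS; vc=[12,4,6]
#6 0x34→b6/s0 VC-HIT; vc=[12,4,10]
#7 0x34→b6/s0 L1-HIT; vc=[12,4,10]
#8 0x25→b4/s0 VC-HIT; vc=[12,6,10]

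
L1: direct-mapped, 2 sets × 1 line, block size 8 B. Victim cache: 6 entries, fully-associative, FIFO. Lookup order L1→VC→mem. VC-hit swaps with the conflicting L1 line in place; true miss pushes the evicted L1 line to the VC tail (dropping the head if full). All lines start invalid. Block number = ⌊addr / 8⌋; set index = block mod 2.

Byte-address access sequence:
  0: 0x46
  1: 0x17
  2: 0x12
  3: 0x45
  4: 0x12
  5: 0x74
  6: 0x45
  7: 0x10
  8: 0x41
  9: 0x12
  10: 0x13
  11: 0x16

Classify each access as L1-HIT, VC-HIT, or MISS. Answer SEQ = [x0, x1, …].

SEQ = [MISS, MISS, L1-HIT, VC-HIT, VC-HIT, MISS, VC-HIT, VC-HIT, VC-HIT, VC-HIT, L1-HIT, L1-HIT]

  [0] addr=0x46 blk=8 s=0: MISS | VC []
  [1] addr=0x17 blk=2 s=0: MISS | VC [8]
  [2] addr=0x12 blk=2 s=0: L1-HIT | VC [8]
  [3] addr=0x45 blk=8 s=0: VC-HIT | VC [2]
  [4] addr=0x12 blk=2 s=0: VC-HIT | VC [8]
  [5] addr=0x74 blk=14 s=0: MISS | VC [8, 2]
  [6] addr=0x45 blk=8 s=0: VC-HIT | VC [14, 2]
  [7] addr=0x10 blk=2 s=0: VC-HIT | VC [14, 8]
  [8] addr=0x41 blk=8 s=0: VC-HIT | VC [14, 2]
  [9] addr=0x12 blk=2 s=0: VC-HIT | VC [14, 8]
  [10] addr=0x13 blk=2 s=0: L1-HIT | VC [14, 8]
  [11] addr=0x16 blk=2 s=0: L1-HIT | VC [14, 8]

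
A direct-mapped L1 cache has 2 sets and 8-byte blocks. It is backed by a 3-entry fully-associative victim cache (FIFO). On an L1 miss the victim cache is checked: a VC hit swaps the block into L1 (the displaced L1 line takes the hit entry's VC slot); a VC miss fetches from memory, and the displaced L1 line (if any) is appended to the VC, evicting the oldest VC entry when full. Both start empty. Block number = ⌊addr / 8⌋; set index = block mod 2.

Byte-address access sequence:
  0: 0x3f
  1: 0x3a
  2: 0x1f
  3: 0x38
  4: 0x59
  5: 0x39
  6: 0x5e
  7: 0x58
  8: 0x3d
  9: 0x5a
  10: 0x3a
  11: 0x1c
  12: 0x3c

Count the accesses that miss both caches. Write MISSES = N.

  [0] addr=0x3f blk=7 s=1: MISS | VC []
  [1] addr=0x3a blk=7 s=1: L1-HIT | VC []
  [2] addr=0x1f blk=3 s=1: MISS | VC [7]
  [3] addr=0x38 blk=7 s=1: VC-HIT | VC [3]
  [4] addr=0x59 blk=11 s=1: MISS | VC [3, 7]
  [5] addr=0x39 blk=7 s=1: VC-HIT | VC [3, 11]
  [6] addr=0x5e blk=11 s=1: VC-HIT | VC [3, 7]
  [7] addr=0x58 blk=11 s=1: L1-HIT | VC [3, 7]
  [8] addr=0x3d blk=7 s=1: VC-HIT | VC [3, 11]
  [9] addr=0x5a blk=11 s=1: VC-HIT | VC [3, 7]
  [10] addr=0x3a blk=7 s=1: VC-HIT | VC [3, 11]
  [11] addr=0x1c blk=3 s=1: VC-HIT | VC [7, 11]
  [12] addr=0x3c blk=7 s=1: VC-HIT | VC [3, 11]

MISSES = 3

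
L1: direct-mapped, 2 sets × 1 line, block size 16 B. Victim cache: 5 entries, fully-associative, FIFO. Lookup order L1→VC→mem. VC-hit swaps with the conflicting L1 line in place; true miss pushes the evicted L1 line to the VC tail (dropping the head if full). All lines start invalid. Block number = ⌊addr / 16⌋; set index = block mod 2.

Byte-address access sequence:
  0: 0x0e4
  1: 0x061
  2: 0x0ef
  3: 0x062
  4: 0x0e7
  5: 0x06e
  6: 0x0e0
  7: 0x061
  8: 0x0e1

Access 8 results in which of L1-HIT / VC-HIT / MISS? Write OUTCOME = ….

OUTCOME = VC-HIT

0: 0xe4 (blk 14, set 0) → MISS  vc=[]
1: 0x61 (blk 6, set 0) → MISS  vc=[14]
2: 0xef (blk 14, set 0) → VC-HIT  vc=[6]
3: 0x62 (blk 6, set 0) → VC-HIT  vc=[14]
4: 0xe7 (blk 14, set 0) → VC-HIT  vc=[6]
5: 0x6e (blk 6, set 0) → VC-HIT  vc=[14]
6: 0xe0 (blk 14, set 0) → VC-HIT  vc=[6]
7: 0x61 (blk 6, set 0) → VC-HIT  vc=[14]
8: 0xe1 (blk 14, set 0) → VC-HIT  vc=[6]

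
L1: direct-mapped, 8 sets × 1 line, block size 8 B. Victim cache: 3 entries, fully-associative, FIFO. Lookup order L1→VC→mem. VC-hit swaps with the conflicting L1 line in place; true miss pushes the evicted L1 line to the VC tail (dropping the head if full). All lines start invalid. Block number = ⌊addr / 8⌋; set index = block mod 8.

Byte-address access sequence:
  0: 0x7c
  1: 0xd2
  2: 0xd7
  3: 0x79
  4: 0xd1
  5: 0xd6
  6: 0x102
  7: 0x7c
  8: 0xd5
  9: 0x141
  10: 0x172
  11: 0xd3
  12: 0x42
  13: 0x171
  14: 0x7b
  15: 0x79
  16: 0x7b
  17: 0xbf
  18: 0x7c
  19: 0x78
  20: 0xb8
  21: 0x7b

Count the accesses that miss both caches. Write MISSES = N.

MISSES = 7

  [0] addr=0x7c blk=15 s=7: MISS | VC []
  [1] addr=0xd2 blk=26 s=2: MISS | VC []
  [2] addr=0xd7 blk=26 s=2: L1-HIT | VC []
  [3] addr=0x79 blk=15 s=7: L1-HIT | VC []
  [4] addr=0xd1 blk=26 s=2: L1-HIT | VC []
  [5] addr=0xd6 blk=26 s=2: L1-HIT | VC []
  [6] addr=0x102 blk=32 s=0: MISS | VC []
  [7] addr=0x7c blk=15 s=7: L1-HIT | VC []
  [8] addr=0xd5 blk=26 s=2: L1-HIT | VC []
  [9] addr=0x141 blk=40 s=0: MISS | VC [32]
  [10] addr=0x172 blk=46 s=6: MISS | VC [32]
  [11] addr=0xd3 blk=26 s=2: L1-HIT | VC [32]
  [12] addr=0x42 blk=8 s=0: MISS | VC [32, 40]
  [13] addr=0x171 blk=46 s=6: L1-HIT | VC [32, 40]
  [14] addr=0x7b blk=15 s=7: L1-HIT | VC [32, 40]
  [15] addr=0x79 blk=15 s=7: L1-HIT | VC [32, 40]
  [16] addr=0x7b blk=15 s=7: L1-HIT | VC [32, 40]
  [17] addr=0xbf blk=23 s=7: MISS | VC [32, 40, 15]
  [18] addr=0x7c blk=15 s=7: VC-HIT | VC [32, 40, 23]
  [19] addr=0x78 blk=15 s=7: L1-HIT | VC [32, 40, 23]
  [20] addr=0xb8 blk=23 s=7: VC-HIT | VC [32, 40, 15]
  [21] addr=0x7b blk=15 s=7: VC-HIT | VC [32, 40, 23]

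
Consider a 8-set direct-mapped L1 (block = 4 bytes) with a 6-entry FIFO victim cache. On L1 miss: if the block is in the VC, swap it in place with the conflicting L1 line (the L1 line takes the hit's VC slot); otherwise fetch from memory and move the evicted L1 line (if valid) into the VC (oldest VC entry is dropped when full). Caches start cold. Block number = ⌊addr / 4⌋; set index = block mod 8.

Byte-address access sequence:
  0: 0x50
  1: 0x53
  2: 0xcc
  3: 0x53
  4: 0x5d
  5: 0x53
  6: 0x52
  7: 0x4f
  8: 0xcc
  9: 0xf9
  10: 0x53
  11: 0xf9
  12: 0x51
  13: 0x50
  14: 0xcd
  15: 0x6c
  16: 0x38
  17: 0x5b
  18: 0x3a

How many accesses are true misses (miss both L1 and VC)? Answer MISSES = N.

0: 0x50 (blk 20, set 4) → MISS  vc=[]
1: 0x53 (blk 20, set 4) → L1-HIT  vc=[]
2: 0xcc (blk 51, set 3) → MISS  vc=[]
3: 0x53 (blk 20, set 4) → L1-HIT  vc=[]
4: 0x5d (blk 23, set 7) → MISS  vc=[]
5: 0x53 (blk 20, set 4) → L1-HIT  vc=[]
6: 0x52 (blk 20, set 4) → L1-HIT  vc=[]
7: 0x4f (blk 19, set 3) → MISS  vc=[51]
8: 0xcc (blk 51, set 3) → VC-HIT  vc=[19]
9: 0xf9 (blk 62, set 6) → MISS  vc=[19]
10: 0x53 (blk 20, set 4) → L1-HIT  vc=[19]
11: 0xf9 (blk 62, set 6) → L1-HIT  vc=[19]
12: 0x51 (blk 20, set 4) → L1-HIT  vc=[19]
13: 0x50 (blk 20, set 4) → L1-HIT  vc=[19]
14: 0xcd (blk 51, set 3) → L1-HIT  vc=[19]
15: 0x6c (blk 27, set 3) → MISS  vc=[19, 51]
16: 0x38 (blk 14, set 6) → MISS  vc=[19, 51, 62]
17: 0x5b (blk 22, set 6) → MISS  vc=[19, 51, 62, 14]
18: 0x3a (blk 14, set 6) → VC-HIT  vc=[19, 51, 62, 22]

MISSES = 8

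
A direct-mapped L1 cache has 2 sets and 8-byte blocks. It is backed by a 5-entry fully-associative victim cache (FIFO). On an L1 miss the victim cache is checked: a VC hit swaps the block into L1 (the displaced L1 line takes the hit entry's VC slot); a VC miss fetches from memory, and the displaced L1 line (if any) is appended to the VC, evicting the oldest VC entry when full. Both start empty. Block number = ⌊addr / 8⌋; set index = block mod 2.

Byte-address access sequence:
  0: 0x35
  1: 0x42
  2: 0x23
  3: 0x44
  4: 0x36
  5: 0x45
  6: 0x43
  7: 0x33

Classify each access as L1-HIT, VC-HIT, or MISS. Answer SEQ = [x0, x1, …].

#0 0x35→b6/s0 MISS; vc=[]
#1 0x42→b8/s0 MISS; vc=[6]
#2 0x23→b4/s0 MISS; vc=[6,8]
#3 0x44→b8/s0 VC-HIT; vc=[6,4]
#4 0x36→b6/s0 VC-HIT; vc=[8,4]
#5 0x45→b8/s0 VC-HIT; vc=[6,4]
#6 0x43→b8/s0 L1-HIT; vc=[6,4]
#7 0x33→b6/s0 VC-HIT; vc=[8,4]

SEQ = [MISS, MISS, MISS, VC-HIT, VC-HIT, VC-HIT, L1-HIT, VC-HIT]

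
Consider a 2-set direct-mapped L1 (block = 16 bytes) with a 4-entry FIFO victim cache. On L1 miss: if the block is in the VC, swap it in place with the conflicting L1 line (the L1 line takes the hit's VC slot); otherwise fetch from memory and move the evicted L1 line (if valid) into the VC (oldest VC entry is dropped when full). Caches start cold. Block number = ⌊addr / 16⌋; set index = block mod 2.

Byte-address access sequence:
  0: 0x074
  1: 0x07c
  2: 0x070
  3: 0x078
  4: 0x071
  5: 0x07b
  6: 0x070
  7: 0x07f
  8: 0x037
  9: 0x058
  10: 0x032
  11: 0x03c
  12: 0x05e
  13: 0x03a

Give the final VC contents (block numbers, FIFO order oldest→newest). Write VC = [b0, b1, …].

VC = [7, 5]

0: 0x74 (blk 7, set 1) → MISS  vc=[]
1: 0x7c (blk 7, set 1) → L1-HIT  vc=[]
2: 0x70 (blk 7, set 1) → L1-HIT  vc=[]
3: 0x78 (blk 7, set 1) → L1-HIT  vc=[]
4: 0x71 (blk 7, set 1) → L1-HIT  vc=[]
5: 0x7b (blk 7, set 1) → L1-HIT  vc=[]
6: 0x70 (blk 7, set 1) → L1-HIT  vc=[]
7: 0x7f (blk 7, set 1) → L1-HIT  vc=[]
8: 0x37 (blk 3, set 1) → MISS  vc=[7]
9: 0x58 (blk 5, set 1) → MISS  vc=[7, 3]
10: 0x32 (blk 3, set 1) → VC-HIT  vc=[7, 5]
11: 0x3c (blk 3, set 1) → L1-HIT  vc=[7, 5]
12: 0x5e (blk 5, set 1) → VC-HIT  vc=[7, 3]
13: 0x3a (blk 3, set 1) → VC-HIT  vc=[7, 5]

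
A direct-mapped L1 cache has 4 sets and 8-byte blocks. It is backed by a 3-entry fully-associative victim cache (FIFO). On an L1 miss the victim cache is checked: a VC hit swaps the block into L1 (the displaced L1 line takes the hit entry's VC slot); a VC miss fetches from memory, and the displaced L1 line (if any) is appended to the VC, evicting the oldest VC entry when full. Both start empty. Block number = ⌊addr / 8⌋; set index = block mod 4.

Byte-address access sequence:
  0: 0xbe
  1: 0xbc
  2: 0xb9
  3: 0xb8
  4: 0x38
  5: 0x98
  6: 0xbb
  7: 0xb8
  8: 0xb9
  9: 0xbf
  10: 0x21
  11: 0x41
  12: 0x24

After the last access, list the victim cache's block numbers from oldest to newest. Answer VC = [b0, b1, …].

VC = [19, 7, 8]

#0 0xbe→b23/s3 MISS; vc=[]
#1 0xbc→b23/s3 L1-HIT; vc=[]
#2 0xb9→b23/s3 L1-HIT; vc=[]
#3 0xb8→b23/s3 L1-HIT; vc=[]
#4 0x38→b7/s3 MISS; vc=[23]
#5 0x98→b19/s3 MISS; vc=[23,7]
#6 0xbb→b23/s3 VC-HIT; vc=[19,7]
#7 0xb8→b23/s3 L1-HIT; vc=[19,7]
#8 0xb9→b23/s3 L1-HIT; vc=[19,7]
#9 0xbf→b23/s3 L1-HIT; vc=[19,7]
#10 0x21→b4/s0 MISS; vc=[19,7]
#11 0x41→b8/s0 MISS; vc=[19,7,4]
#12 0x24→b4/s0 VC-HIT; vc=[19,7,8]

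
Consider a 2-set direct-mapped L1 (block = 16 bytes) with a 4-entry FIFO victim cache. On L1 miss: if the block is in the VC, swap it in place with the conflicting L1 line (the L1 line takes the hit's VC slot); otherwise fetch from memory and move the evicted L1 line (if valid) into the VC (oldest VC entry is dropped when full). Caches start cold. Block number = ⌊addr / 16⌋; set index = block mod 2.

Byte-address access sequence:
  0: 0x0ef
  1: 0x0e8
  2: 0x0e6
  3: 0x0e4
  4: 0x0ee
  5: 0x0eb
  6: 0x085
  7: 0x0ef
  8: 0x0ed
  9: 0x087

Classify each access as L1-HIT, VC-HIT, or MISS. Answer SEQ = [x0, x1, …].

SEQ = [MISS, L1-HIT, L1-HIT, L1-HIT, L1-HIT, L1-HIT, MISS, VC-HIT, L1-HIT, VC-HIT]

0: 0xef (blk 14, set 0) → MISS  vc=[]
1: 0xe8 (blk 14, set 0) → L1-HIT  vc=[]
2: 0xe6 (blk 14, set 0) → L1-HIT  vc=[]
3: 0xe4 (blk 14, set 0) → L1-HIT  vc=[]
4: 0xee (blk 14, set 0) → L1-HIT  vc=[]
5: 0xeb (blk 14, set 0) → L1-HIT  vc=[]
6: 0x85 (blk 8, set 0) → MISS  vc=[14]
7: 0xef (blk 14, set 0) → VC-HIT  vc=[8]
8: 0xed (blk 14, set 0) → L1-HIT  vc=[8]
9: 0x87 (blk 8, set 0) → VC-HIT  vc=[14]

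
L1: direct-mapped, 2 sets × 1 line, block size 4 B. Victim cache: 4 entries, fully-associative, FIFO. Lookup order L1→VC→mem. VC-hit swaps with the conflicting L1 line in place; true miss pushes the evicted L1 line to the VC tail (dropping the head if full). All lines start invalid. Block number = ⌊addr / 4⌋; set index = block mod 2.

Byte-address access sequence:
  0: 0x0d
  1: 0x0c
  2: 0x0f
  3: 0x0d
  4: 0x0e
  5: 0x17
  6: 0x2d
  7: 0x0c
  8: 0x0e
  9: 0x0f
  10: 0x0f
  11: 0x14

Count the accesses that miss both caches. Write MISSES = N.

  [0] addr=0xd blk=3 s=1: MISS | VC []
  [1] addr=0xc blk=3 s=1: L1-HIT | VC []
  [2] addr=0xf blk=3 s=1: L1-HIT | VC []
  [3] addr=0xd blk=3 s=1: L1-HIT | VC []
  [4] addr=0xe blk=3 s=1: L1-HIT | VC []
  [5] addr=0x17 blk=5 s=1: MISS | VC [3]
  [6] addr=0x2d blk=11 s=1: MISS | VC [3, 5]
  [7] addr=0xc blk=3 s=1: VC-HIT | VC [11, 5]
  [8] addr=0xe blk=3 s=1: L1-HIT | VC [11, 5]
  [9] addr=0xf blk=3 s=1: L1-HIT | VC [11, 5]
  [10] addr=0xf blk=3 s=1: L1-HIT | VC [11, 5]
  [11] addr=0x14 blk=5 s=1: VC-HIT | VC [11, 3]

MISSES = 3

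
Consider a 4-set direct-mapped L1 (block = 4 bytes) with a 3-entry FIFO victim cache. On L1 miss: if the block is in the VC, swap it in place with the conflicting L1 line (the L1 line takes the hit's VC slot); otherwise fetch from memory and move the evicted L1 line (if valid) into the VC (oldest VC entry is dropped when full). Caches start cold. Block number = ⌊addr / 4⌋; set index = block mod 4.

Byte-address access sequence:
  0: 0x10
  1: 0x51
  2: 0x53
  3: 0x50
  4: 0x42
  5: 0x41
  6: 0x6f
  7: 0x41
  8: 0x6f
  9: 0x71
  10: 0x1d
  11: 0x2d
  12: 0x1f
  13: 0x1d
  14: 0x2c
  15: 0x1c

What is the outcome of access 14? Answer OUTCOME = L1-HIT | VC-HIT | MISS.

OUTCOME = VC-HIT

0: 0x10 (blk 4, set 0) → MISS  vc=[]
1: 0x51 (blk 20, set 0) → MISS  vc=[4]
2: 0x53 (blk 20, set 0) → L1-HIT  vc=[4]
3: 0x50 (blk 20, set 0) → L1-HIT  vc=[4]
4: 0x42 (blk 16, set 0) → MISS  vc=[4, 20]
5: 0x41 (blk 16, set 0) → L1-HIT  vc=[4, 20]
6: 0x6f (blk 27, set 3) → MISS  vc=[4, 20]
7: 0x41 (blk 16, set 0) → L1-HIT  vc=[4, 20]
8: 0x6f (blk 27, set 3) → L1-HIT  vc=[4, 20]
9: 0x71 (blk 28, set 0) → MISS  vc=[4, 20, 16]
10: 0x1d (blk 7, set 3) → MISS  vc=[20, 16, 27]
11: 0x2d (blk 11, set 3) → MISS  vc=[16, 27, 7]
12: 0x1f (blk 7, set 3) → VC-HIT  vc=[16, 27, 11]
13: 0x1d (blk 7, set 3) → L1-HIT  vc=[16, 27, 11]
14: 0x2c (blk 11, set 3) → VC-HIT  vc=[16, 27, 7]
15: 0x1c (blk 7, set 3) → VC-HIT  vc=[16, 27, 11]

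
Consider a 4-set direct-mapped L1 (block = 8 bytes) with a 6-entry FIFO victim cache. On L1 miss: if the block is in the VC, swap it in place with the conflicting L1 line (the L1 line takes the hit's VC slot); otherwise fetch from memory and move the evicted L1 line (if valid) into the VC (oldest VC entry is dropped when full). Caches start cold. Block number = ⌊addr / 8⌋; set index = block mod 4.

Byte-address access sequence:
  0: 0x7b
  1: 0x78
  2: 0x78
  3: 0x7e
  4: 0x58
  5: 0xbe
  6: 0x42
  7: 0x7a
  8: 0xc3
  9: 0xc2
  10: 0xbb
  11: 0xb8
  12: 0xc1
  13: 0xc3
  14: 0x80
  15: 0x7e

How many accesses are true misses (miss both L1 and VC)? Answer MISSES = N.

MISSES = 6

  [0] addr=0x7b blk=15 s=3: MISS | VC []
  [1] addr=0x78 blk=15 s=3: L1-HIT | VC []
  [2] addr=0x78 blk=15 s=3: L1-HIT | VC []
  [3] addr=0x7e blk=15 s=3: L1-HIT | VC []
  [4] addr=0x58 blk=11 s=3: MISS | VC [15]
  [5] addr=0xbe blk=23 s=3: MISS | VC [15, 11]
  [6] addr=0x42 blk=8 s=0: MISS | VC [15, 11]
  [7] addr=0x7a blk=15 s=3: VC-HIT | VC [23, 11]
  [8] addr=0xc3 blk=24 s=0: MISS | VC [23, 11, 8]
  [9] addr=0xc2 blk=24 s=0: L1-HIT | VC [23, 11, 8]
  [10] addr=0xbb blk=23 s=3: VC-HIT | VC [15, 11, 8]
  [11] addr=0xb8 blk=23 s=3: L1-HIT | VC [15, 11, 8]
  [12] addr=0xc1 blk=24 s=0: L1-HIT | VC [15, 11, 8]
  [13] addr=0xc3 blk=24 s=0: L1-HIT | VC [15, 11, 8]
  [14] addr=0x80 blk=16 s=0: MISS | VC [15, 11, 8, 24]
  [15] addr=0x7e blk=15 s=3: VC-HIT | VC [23, 11, 8, 24]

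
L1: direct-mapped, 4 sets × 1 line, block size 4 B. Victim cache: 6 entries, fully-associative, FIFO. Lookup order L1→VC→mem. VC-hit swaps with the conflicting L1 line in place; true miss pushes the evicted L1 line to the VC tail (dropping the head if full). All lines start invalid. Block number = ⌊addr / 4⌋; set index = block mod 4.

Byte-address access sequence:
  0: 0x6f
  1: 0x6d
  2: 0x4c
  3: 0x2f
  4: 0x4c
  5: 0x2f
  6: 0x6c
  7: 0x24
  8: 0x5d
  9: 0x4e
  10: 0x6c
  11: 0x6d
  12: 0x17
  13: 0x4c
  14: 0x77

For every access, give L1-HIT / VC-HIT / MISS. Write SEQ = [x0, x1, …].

  [0] addr=0x6f blk=27 s=3: MISS | VC []
  [1] addr=0x6d blk=27 s=3: L1-HIT | VC []
  [2] addr=0x4c blk=19 s=3: MISS | VC [27]
  [3] addr=0x2f blk=11 s=3: MISS | VC [27, 19]
  [4] addr=0x4c blk=19 s=3: VC-HIT | VC [27, 11]
  [5] addr=0x2f blk=11 s=3: VC-HIT | VC [27, 19]
  [6] addr=0x6c blk=27 s=3: VC-HIT | VC [11, 19]
  [7] addr=0x24 blk=9 s=1: MISS | VC [11, 19]
  [8] addr=0x5d blk=23 s=3: MISS | VC [11, 19, 27]
  [9] addr=0x4e blk=19 s=3: VC-HIT | VC [11, 23, 27]
  [10] addr=0x6c blk=27 s=3: VC-HIT | VC [11, 23, 19]
  [11] addr=0x6d blk=27 s=3: L1-HIT | VC [11, 23, 19]
  [12] addr=0x17 blk=5 s=1: MISS | VC [11, 23, 19, 9]
  [13] addr=0x4c blk=19 s=3: VC-HIT | VC [11, 23, 27, 9]
  [14] addr=0x77 blk=29 s=1: MISS | VC [11, 23, 27, 9, 5]

SEQ = [MISS, L1-HIT, MISS, MISS, VC-HIT, VC-HIT, VC-HIT, MISS, MISS, VC-HIT, VC-HIT, L1-HIT, MISS, VC-HIT, MISS]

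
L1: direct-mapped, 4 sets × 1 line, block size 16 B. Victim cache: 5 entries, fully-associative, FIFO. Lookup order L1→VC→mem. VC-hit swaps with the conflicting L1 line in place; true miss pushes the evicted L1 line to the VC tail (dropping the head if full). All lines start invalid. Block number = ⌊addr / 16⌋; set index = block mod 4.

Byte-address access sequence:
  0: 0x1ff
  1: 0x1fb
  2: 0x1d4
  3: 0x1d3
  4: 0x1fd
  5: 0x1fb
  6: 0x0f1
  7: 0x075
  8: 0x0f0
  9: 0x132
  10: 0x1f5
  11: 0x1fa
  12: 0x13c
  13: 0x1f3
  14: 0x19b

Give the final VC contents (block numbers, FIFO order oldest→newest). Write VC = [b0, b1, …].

VC = [19, 7, 15, 29]

0: 0x1ff (blk 31, set 3) → MISS  vc=[]
1: 0x1fb (blk 31, set 3) → L1-HIT  vc=[]
2: 0x1d4 (blk 29, set 1) → MISS  vc=[]
3: 0x1d3 (blk 29, set 1) → L1-HIT  vc=[]
4: 0x1fd (blk 31, set 3) → L1-HIT  vc=[]
5: 0x1fb (blk 31, set 3) → L1-HIT  vc=[]
6: 0xf1 (blk 15, set 3) → MISS  vc=[31]
7: 0x75 (blk 7, set 3) → MISS  vc=[31, 15]
8: 0xf0 (blk 15, set 3) → VC-HIT  vc=[31, 7]
9: 0x132 (blk 19, set 3) → MISS  vc=[31, 7, 15]
10: 0x1f5 (blk 31, set 3) → VC-HIT  vc=[19, 7, 15]
11: 0x1fa (blk 31, set 3) → L1-HIT  vc=[19, 7, 15]
12: 0x13c (blk 19, set 3) → VC-HIT  vc=[31, 7, 15]
13: 0x1f3 (blk 31, set 3) → VC-HIT  vc=[19, 7, 15]
14: 0x19b (blk 25, set 1) → MISS  vc=[19, 7, 15, 29]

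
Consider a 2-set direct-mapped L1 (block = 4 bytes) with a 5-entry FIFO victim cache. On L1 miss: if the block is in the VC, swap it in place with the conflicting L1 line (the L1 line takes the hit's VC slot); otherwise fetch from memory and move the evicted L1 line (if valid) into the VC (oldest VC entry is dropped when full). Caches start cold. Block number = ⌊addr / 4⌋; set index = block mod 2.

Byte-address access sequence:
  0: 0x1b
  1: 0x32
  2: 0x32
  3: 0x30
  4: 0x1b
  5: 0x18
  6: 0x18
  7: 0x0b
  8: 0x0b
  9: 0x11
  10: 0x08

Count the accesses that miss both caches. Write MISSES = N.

  [0] addr=0x1b blk=6 s=0: MISS | VC []
  [1] addr=0x32 blk=12 s=0: MISS | VC [6]
  [2] addr=0x32 blk=12 s=0: L1-HIT | VC [6]
  [3] addr=0x30 blk=12 s=0: L1-HIT | VC [6]
  [4] addr=0x1b blk=6 s=0: VC-HIT | VC [12]
  [5] addr=0x18 blk=6 s=0: L1-HIT | VC [12]
  [6] addr=0x18 blk=6 s=0: L1-HIT | VC [12]
  [7] addr=0xb blk=2 s=0: MISS | VC [12, 6]
  [8] addr=0xb blk=2 s=0: L1-HIT | VC [12, 6]
  [9] addr=0x11 blk=4 s=0: MISS | VC [12, 6, 2]
  [10] addr=0x8 blk=2 s=0: VC-HIT | VC [12, 6, 4]

MISSES = 4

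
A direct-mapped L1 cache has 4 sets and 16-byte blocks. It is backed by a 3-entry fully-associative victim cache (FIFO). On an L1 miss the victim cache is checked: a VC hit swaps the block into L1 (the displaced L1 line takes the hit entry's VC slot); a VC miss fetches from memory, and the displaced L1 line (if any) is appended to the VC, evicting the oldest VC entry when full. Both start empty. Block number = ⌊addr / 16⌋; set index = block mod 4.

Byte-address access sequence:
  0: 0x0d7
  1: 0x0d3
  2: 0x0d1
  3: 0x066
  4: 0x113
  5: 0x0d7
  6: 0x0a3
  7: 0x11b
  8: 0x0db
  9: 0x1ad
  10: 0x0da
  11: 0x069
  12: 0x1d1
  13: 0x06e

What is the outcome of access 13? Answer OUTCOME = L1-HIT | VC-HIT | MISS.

#0 0xd7→b13/s1 MISS; vc=[]
#1 0xd3→b13/s1 L1-HIT; vc=[]
#2 0xd1→b13/s1 L1-HIT; vc=[]
#3 0x66→b6/s2 MISS; vc=[]
#4 0x113→b17/s1 MISS; vc=[13]
#5 0xd7→b13/s1 VC-HIT; vc=[17]
#6 0xa3→b10/s2 MISS; vc=[17,6]
#7 0x11b→b17/s1 VC-HIT; vc=[13,6]
#8 0xdb→b13/s1 VC-HIT; vc=[17,6]
#9 0x1ad→b26/s2 MISS; vc=[17,6,10]
#10 0xda→b13/s1 L1-HIT; vc=[17,6,10]
#11 0x69→b6/s2 VC-HIT; vc=[17,26,10]
#12 0x1d1→b29/s1 MISS; vc=[26,10,13]
#13 0x6e→b6/s2 L1-HIT; vc=[26,10,13]

OUTCOME = L1-HIT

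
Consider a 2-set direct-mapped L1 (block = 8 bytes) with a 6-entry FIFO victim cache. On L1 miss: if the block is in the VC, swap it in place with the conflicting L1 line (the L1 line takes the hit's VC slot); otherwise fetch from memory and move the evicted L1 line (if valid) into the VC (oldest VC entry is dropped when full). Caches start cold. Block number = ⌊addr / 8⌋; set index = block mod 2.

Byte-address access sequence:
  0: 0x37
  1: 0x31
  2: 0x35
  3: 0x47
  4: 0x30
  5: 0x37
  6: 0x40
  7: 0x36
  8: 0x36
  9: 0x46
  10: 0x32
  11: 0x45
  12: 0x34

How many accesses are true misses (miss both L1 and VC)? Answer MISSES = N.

  [0] addr=0x37 blk=6 s=0: MISS | VC []
  [1] addr=0x31 blk=6 s=0: L1-HIT | VC []
  [2] addr=0x35 blk=6 s=0: L1-HIT | VC []
  [3] addr=0x47 blk=8 s=0: MISS | VC [6]
  [4] addr=0x30 blk=6 s=0: VC-HIT | VC [8]
  [5] addr=0x37 blk=6 s=0: L1-HIT | VC [8]
  [6] addr=0x40 blk=8 s=0: VC-HIT | VC [6]
  [7] addr=0x36 blk=6 s=0: VC-HIT | VC [8]
  [8] addr=0x36 blk=6 s=0: L1-HIT | VC [8]
  [9] addr=0x46 blk=8 s=0: VC-HIT | VC [6]
  [10] addr=0x32 blk=6 s=0: VC-HIT | VC [8]
  [11] addr=0x45 blk=8 s=0: VC-HIT | VC [6]
  [12] addr=0x34 blk=6 s=0: VC-HIT | VC [8]

MISSES = 2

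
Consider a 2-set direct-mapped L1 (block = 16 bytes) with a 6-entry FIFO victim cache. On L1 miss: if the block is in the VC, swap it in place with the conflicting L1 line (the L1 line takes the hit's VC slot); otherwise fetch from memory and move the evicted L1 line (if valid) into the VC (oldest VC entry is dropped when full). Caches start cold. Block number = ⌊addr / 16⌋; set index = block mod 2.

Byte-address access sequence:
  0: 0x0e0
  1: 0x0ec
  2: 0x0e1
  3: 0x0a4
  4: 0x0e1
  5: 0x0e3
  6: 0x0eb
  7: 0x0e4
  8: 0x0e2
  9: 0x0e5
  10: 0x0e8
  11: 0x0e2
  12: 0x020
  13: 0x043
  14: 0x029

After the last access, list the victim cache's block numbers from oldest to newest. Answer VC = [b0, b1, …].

  [0] addr=0xe0 blk=14 s=0: MISS | VC []
  [1] addr=0xec blk=14 s=0: L1-HIT | VC []
  [2] addr=0xe1 blk=14 s=0: L1-HIT | VC []
  [3] addr=0xa4 blk=10 s=0: MISS | VC [14]
  [4] addr=0xe1 blk=14 s=0: VC-HIT | VC [10]
  [5] addr=0xe3 blk=14 s=0: L1-HIT | VC [10]
  [6] addr=0xeb blk=14 s=0: L1-HIT | VC [10]
  [7] addr=0xe4 blk=14 s=0: L1-HIT | VC [10]
  [8] addr=0xe2 blk=14 s=0: L1-HIT | VC [10]
  [9] addr=0xe5 blk=14 s=0: L1-HIT | VC [10]
  [10] addr=0xe8 blk=14 s=0: L1-HIT | VC [10]
  [11] addr=0xe2 blk=14 s=0: L1-HIT | VC [10]
  [12] addr=0x20 blk=2 s=0: MISS | VC [10, 14]
  [13] addr=0x43 blk=4 s=0: MISS | VC [10, 14, 2]
  [14] addr=0x29 blk=2 s=0: VC-HIT | VC [10, 14, 4]

VC = [10, 14, 4]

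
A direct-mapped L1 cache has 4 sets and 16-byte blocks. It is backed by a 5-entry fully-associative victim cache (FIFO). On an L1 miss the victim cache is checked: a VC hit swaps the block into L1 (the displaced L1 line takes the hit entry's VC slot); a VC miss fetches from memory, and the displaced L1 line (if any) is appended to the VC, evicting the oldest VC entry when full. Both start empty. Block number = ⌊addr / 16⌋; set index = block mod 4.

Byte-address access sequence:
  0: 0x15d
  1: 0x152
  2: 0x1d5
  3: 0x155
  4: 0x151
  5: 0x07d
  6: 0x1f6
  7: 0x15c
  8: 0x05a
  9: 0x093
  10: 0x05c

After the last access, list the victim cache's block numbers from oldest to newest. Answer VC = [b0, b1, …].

VC = [29, 7, 21, 9]

  [0] addr=0x15d blk=21 s=1: MISS | VC []
  [1] addr=0x152 blk=21 s=1: L1-HIT | VC []
  [2] addr=0x1d5 blk=29 s=1: MISS | VC [21]
  [3] addr=0x155 blk=21 s=1: VC-HIT | VC [29]
  [4] addr=0x151 blk=21 s=1: L1-HIT | VC [29]
  [5] addr=0x7d blk=7 s=3: MISS | VC [29]
  [6] addr=0x1f6 blk=31 s=3: MISS | VC [29, 7]
  [7] addr=0x15c blk=21 s=1: L1-HIT | VC [29, 7]
  [8] addr=0x5a blk=5 s=1: MISS | VC [29, 7, 21]
  [9] addr=0x93 blk=9 s=1: MISS | VC [29, 7, 21, 5]
  [10] addr=0x5c blk=5 s=1: VC-HIT | VC [29, 7, 21, 9]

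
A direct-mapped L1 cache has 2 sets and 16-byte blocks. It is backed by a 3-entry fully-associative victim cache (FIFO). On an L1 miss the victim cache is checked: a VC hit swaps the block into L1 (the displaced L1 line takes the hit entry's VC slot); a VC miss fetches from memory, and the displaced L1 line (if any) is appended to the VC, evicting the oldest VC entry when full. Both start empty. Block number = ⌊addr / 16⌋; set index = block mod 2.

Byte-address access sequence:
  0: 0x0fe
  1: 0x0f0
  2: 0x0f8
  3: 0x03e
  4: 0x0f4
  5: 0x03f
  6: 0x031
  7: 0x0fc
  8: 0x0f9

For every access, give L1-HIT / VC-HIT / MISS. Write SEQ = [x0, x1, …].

#0 0xfe→b15/s1 MISS; vc=[]
#1 0xf0→b15/s1 L1-HIT; vc=[]
#2 0xf8→b15/s1 L1-HIT; vc=[]
#3 0x3e→b3/s1 MISS; vc=[15]
#4 0xf4→b15/s1 VC-HIT; vc=[3]
#5 0x3f→b3/s1 VC-HIT; vc=[15]
#6 0x31→b3/s1 L1-HIT; vc=[15]
#7 0xfc→b15/s1 VC-HIT; vc=[3]
#8 0xf9→b15/s1 L1-HIT; vc=[3]

SEQ = [MISS, L1-HIT, L1-HIT, MISS, VC-HIT, VC-HIT, L1-HIT, VC-HIT, L1-HIT]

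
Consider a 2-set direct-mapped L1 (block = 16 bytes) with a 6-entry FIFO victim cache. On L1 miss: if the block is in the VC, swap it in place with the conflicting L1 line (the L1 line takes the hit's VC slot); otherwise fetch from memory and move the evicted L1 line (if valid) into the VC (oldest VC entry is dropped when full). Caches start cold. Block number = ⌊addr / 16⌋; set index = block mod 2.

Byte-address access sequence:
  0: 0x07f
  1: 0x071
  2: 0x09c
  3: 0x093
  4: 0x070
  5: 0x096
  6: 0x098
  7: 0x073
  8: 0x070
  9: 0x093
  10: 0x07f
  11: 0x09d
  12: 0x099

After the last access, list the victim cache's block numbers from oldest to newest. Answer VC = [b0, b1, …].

0: 0x7f (blk 7, set 1) → MISS  vc=[]
1: 0x71 (blk 7, set 1) → L1-HIT  vc=[]
2: 0x9c (blk 9, set 1) → MISS  vc=[7]
3: 0x93 (blk 9, set 1) → L1-HIT  vc=[7]
4: 0x70 (blk 7, set 1) → VC-HIT  vc=[9]
5: 0x96 (blk 9, set 1) → VC-HIT  vc=[7]
6: 0x98 (blk 9, set 1) → L1-HIT  vc=[7]
7: 0x73 (blk 7, set 1) → VC-HIT  vc=[9]
8: 0x70 (blk 7, set 1) → L1-HIT  vc=[9]
9: 0x93 (blk 9, set 1) → VC-HIT  vc=[7]
10: 0x7f (blk 7, set 1) → VC-HIT  vc=[9]
11: 0x9d (blk 9, set 1) → VC-HIT  vc=[7]
12: 0x99 (blk 9, set 1) → L1-HIT  vc=[7]

VC = [7]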